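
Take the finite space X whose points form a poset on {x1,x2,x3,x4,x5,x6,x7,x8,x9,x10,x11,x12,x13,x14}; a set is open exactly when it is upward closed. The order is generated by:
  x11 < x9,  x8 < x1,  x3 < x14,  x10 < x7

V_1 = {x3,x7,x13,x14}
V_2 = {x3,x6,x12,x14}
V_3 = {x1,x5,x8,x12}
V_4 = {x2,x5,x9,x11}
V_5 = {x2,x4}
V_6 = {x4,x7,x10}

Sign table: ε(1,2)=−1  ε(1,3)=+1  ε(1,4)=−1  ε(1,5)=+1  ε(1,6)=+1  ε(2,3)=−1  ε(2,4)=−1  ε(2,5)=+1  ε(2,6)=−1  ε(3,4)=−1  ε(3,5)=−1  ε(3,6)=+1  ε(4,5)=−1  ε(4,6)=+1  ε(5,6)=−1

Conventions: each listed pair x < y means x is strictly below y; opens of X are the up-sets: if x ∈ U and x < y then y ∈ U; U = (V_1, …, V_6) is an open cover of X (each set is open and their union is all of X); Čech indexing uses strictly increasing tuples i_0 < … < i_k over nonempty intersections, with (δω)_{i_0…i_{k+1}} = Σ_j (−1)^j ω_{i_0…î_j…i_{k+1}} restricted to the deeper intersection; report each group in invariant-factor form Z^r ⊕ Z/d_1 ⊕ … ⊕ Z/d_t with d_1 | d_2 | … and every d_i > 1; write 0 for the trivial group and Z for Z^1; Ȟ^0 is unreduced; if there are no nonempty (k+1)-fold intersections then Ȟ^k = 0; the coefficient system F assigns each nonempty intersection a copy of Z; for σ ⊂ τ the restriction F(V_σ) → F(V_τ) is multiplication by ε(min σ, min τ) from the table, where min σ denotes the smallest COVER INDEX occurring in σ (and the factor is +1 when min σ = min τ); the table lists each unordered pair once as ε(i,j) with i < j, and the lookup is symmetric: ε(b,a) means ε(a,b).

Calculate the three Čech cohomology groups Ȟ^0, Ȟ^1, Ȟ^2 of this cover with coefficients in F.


nerve of the cover:
  V12={x3,x14} V16={x7} V23={x12} V34={x5} V45={x2} V56={x4}
C dims 6,6; δ0: rk 6, SNF 1^5·2
Ȟ^0 = (6 − 6) − 0 = 0, so Ȟ^0 ≅ 0
Ȟ^1 = (6 − 0) − 6 = 0 plus torsion [2], so Ȟ^1 ≅ Z/2
Ȟ^2 = (0 − 0) − 0 = 0, so Ȟ^2 ≅ 0

Ȟ^0 = 0; Ȟ^1 = Z/2; Ȟ^2 = 0


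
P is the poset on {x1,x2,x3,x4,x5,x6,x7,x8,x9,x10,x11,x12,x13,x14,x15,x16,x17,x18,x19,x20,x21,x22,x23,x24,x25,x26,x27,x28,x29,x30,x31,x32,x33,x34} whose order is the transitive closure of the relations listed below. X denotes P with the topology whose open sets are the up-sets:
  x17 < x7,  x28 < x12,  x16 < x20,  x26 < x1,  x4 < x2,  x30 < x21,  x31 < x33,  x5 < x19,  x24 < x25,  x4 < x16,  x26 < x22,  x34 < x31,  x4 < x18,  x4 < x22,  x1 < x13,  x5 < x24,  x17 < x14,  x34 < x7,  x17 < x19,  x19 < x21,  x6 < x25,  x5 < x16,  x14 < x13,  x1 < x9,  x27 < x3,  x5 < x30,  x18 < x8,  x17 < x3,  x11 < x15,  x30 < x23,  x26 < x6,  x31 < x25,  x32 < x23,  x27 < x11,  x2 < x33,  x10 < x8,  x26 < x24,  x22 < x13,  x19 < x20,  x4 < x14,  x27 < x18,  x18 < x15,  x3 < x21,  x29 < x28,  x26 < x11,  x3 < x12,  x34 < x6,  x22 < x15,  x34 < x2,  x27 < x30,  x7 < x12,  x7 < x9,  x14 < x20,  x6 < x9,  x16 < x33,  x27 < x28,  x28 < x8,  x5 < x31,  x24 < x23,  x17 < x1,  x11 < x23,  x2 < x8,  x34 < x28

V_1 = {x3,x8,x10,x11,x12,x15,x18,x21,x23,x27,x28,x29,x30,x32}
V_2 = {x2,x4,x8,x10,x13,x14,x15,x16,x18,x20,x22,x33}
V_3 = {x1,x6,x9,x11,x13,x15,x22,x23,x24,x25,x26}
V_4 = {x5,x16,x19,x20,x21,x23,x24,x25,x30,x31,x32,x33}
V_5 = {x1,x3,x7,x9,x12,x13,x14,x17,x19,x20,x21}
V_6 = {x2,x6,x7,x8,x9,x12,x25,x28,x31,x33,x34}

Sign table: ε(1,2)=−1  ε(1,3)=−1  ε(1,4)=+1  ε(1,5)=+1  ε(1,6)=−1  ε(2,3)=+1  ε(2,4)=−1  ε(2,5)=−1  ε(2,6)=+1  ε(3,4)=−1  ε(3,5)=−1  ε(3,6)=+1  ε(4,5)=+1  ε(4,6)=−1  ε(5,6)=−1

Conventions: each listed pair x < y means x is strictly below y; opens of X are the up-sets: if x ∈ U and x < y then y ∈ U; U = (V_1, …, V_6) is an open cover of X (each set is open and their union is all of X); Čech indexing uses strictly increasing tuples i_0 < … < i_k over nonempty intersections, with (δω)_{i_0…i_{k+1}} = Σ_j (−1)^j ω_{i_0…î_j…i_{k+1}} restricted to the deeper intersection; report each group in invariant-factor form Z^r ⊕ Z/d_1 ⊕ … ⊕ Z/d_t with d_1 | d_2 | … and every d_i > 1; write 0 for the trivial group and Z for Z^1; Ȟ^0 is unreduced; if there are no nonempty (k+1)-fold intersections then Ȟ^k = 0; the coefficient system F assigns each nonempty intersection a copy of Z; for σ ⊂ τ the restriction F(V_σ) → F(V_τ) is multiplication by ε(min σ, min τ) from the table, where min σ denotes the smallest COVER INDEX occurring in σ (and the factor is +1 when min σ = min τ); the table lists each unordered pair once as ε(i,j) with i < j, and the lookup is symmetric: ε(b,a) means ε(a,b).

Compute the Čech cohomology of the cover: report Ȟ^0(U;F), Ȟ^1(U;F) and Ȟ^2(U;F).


Ȟ^0(U;F) ≅ Z, Ȟ^1(U;F) ≅ 0 and Ȟ^2(U;F) ≅ Z/2

nonempty overlaps:
  V12={x8,x10,x15,x18} V13={x11,x15,x23} V14={x21,x23,x30,x32} V15={x3,x12,x21} V16={x8,x12,x28} V23={x13,x15,x22} V24={x16,x20,x33} V25={x13,x14,x20} V26={x2,x8,x33} V34={x23,x24,x25} V35={x1,x9,x13} V36={x6,x9,x25} V45={x19,x20,x21} V46={x25,x31,x33} V56={x7,x9,x12}
  V123={x15} V126={x8} V134={x23} V145={x21} V156={x12} V235={x13} V245={x20} V246={x33} V346={x25} V356={x9}
C dims 6,15,10; δ0: rk 5, SNF 1^5; δ1: rk 10, SNF 1^9·2
degree 0: 6−5−0 = 1 → Ȟ^0 ≅ Z
degree 1: 15−10−5 = 0 → Ȟ^1 ≅ 0
degree 2: 10−0−10 = 0 plus torsion [2] → Ȟ^2 ≅ Z/2


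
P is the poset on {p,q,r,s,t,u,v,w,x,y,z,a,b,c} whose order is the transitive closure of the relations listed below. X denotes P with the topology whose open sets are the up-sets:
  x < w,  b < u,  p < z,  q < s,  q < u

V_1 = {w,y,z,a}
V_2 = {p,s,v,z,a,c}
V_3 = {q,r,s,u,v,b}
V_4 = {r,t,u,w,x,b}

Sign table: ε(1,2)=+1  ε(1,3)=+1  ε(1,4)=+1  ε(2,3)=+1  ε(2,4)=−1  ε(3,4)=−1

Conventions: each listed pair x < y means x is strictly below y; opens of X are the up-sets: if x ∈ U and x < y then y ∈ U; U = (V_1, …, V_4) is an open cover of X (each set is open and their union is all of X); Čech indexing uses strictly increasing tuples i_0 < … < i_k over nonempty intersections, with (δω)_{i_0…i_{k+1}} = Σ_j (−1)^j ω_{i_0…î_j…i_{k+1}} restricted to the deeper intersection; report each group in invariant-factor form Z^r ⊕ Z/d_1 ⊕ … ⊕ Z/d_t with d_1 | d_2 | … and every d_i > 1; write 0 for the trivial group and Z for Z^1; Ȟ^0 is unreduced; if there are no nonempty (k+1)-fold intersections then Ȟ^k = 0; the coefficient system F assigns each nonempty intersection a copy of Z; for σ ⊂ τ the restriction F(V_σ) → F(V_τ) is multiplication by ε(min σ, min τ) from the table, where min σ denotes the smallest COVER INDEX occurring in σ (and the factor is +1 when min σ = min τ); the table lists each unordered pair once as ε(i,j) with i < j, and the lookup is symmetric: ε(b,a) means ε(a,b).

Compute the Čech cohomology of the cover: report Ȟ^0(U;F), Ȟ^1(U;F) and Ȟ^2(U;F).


Ȟ^0 ≅ 0, Ȟ^1 ≅ Z/2, Ȟ^2 ≅ 0

cover nerve:
  V12={z,a} V14={w} V23={s,v} V34={r,u,b}
C dims 4,4; δ0: rk 4, SNF 1^3·2
Ȟ^0: (4−4)−0=0 ⇒ 0
Ȟ^1: (4−0)−4=0 plus torsion [2] ⇒ Z/2
Ȟ^2: (0−0)−0=0 ⇒ 0


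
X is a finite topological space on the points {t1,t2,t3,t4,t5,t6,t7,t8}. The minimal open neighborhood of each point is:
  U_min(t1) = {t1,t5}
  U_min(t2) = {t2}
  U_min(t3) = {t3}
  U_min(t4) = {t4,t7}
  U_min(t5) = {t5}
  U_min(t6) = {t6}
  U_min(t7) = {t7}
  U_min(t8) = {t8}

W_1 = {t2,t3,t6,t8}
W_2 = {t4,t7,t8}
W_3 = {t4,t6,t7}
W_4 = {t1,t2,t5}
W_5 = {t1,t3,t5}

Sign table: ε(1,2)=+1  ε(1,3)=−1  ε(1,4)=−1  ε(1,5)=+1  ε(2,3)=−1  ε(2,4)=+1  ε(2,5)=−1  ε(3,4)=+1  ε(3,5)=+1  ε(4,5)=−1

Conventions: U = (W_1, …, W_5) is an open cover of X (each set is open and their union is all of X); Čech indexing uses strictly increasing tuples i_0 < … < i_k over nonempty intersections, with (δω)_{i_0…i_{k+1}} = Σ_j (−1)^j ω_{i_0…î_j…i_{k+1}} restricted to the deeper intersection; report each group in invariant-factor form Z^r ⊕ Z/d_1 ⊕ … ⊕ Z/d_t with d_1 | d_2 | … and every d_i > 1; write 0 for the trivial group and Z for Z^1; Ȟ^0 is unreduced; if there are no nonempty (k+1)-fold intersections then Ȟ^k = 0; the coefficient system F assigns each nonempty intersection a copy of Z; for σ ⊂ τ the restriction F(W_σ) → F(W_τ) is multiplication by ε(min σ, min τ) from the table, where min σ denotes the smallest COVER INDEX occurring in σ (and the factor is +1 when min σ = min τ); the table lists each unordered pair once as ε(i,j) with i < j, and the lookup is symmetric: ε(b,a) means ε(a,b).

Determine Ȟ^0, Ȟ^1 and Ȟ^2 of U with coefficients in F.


Ȟ^0(U;F) ≅ Z; Ȟ^1(U;F) ≅ Z^2; Ȟ^2(U;F) ≅ 0

cover nerve:
  W12={t8} W13={t6} W14={t2} W15={t3} W23={t4,t7} W45={t1,t5}
C dims 5,6; δ0: rk 4, SNF 1^4
Ȟ^0: (5−4)−0=1 ⇒ Z
Ȟ^1: (6−0)−4=2 ⇒ Z^2
Ȟ^2: (0−0)−0=0 ⇒ 0


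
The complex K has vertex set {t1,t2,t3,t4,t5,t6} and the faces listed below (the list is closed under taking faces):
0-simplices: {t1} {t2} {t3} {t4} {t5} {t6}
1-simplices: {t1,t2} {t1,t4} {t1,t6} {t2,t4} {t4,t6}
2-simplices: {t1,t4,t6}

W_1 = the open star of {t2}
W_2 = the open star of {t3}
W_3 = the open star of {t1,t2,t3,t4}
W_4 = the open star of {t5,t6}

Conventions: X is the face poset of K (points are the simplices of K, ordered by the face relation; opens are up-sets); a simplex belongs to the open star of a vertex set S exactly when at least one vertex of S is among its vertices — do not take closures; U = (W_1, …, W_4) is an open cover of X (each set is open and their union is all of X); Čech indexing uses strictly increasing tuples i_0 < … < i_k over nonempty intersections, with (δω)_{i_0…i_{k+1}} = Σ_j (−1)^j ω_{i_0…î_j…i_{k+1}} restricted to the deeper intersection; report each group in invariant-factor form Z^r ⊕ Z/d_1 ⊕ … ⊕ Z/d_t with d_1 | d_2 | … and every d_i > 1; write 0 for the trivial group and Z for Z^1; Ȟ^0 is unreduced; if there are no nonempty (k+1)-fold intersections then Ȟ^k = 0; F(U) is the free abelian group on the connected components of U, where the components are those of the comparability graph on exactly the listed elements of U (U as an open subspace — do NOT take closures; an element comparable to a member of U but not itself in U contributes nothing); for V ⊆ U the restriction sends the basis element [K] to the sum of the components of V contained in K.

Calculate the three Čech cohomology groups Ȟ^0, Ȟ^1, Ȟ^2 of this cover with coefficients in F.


nonempty overlaps:
  W1={{t2},{t1,t2},{t2,t4}} W2={{t3}} W3={{t1},{t2},{t3},{t4},{t1,t2},{t1,t4},{t1,t6},{t2,t4},{t4,t6},{t1,t4,t6}} W4={{t5},{t6},{t1,t6},{t4,t6},{t1,t4,t6}}
  W13={{t2},{t1,t2},{t2,t4}} W23={{t3}} W34={{t1,t6},{t4,t6},{t1,t4,t6}}
components per intersection:
  W1: {{t2},{t1,t2},{t2,t4}}
  W2: {{t3}}
  W3: {{t1},{t2},{t4},{t1,t2},{t1,t4},{t1,t6},{t2,t4},{t4,t6},{t1,t4,t6}} {{t3}}
  W4: {{t5}} {{t6},{t1,t6},{t4,t6},{t1,t4,t6}}
  W13: {{t2},{t1,t2},{t2,t4}}
  W23: {{t3}}
  W34: {{t1,t6},{t4,t6},{t1,t4,t6}}
C dims 6,3; δ0: rk 3, SNF 1^3
degree 0: 6−3−0 = 3 → Ȟ^0 ≅ Z^3
degree 1: 3−0−3 = 0 → Ȟ^1 ≅ 0
degree 2: 0−0−0 = 0 → Ȟ^2 ≅ 0

Ȟ^0(U;F) ≅ Z^3, Ȟ^1(U;F) ≅ 0, Ȟ^2(U;F) ≅ 0


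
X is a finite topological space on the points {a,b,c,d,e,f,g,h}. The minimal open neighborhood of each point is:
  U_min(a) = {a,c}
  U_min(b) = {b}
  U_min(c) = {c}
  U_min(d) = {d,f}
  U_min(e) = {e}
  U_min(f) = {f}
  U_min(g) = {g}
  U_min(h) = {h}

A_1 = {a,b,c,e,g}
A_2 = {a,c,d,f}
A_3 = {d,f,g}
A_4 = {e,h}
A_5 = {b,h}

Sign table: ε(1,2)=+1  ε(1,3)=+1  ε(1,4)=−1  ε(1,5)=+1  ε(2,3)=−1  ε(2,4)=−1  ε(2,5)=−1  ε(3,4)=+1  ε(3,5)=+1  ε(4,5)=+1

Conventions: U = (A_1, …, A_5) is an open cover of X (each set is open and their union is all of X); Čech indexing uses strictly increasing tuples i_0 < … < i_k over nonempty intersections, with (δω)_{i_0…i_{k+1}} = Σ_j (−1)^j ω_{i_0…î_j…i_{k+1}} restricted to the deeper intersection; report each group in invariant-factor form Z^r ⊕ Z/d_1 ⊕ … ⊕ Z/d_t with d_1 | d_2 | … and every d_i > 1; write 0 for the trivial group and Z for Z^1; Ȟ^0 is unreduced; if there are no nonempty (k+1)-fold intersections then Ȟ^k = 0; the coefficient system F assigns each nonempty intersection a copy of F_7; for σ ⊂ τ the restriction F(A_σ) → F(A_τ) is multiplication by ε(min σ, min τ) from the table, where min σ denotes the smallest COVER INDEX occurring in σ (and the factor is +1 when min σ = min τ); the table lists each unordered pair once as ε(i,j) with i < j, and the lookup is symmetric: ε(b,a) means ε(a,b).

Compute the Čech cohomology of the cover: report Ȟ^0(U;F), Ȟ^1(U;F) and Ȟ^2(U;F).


nerve of the cover:
  A12={a,c} A13={g} A14={e} A15={b} A23={d,f} A45={h}
C dims 5,6; δ0: rk_F7 5
Ȟ^0 = (5 − 5) − 0 = 0, so Ȟ^0 ≅ 0
Ȟ^1 = (6 − 0) − 5 = 1, so Ȟ^1 ≅ Z/7
Ȟ^2 = (0 − 0) − 0 = 0, so Ȟ^2 ≅ 0

Ȟ^0 = 0; Ȟ^1 = Z/7; Ȟ^2 = 0


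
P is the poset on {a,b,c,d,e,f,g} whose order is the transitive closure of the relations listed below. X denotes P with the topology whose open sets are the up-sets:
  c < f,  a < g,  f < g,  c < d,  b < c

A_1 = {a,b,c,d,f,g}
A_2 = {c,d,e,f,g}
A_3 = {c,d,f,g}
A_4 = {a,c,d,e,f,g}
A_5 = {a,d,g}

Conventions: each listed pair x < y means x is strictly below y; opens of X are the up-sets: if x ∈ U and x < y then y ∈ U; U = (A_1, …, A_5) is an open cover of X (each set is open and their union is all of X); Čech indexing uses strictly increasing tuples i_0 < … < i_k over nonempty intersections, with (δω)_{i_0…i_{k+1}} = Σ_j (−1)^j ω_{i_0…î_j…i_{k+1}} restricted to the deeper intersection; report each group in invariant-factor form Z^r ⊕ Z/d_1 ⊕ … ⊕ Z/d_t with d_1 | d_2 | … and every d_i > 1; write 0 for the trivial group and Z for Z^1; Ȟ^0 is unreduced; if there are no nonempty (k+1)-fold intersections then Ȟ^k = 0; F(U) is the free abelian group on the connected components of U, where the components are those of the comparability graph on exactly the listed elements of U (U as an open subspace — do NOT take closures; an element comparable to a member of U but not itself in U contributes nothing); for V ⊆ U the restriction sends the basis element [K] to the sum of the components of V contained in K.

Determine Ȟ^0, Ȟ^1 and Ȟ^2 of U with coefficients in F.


cover nerve:
  A12={c,d,f,g} A13={c,d,f,g} A14={a,c,d,f,g} A15={a,d,g} A23={c,d,f,g} A24={c,d,e,f,g} A25={d,g} A34={c,d,f,g} A35={d,g} A45={a,d,g}
  A123={c,d,f,g} A124={c,d,f,g} A125={d,g} A134={c,d,f,g} A135={d,g} A145={a,d,g} A234={c,d,f,g} A235={d,g} A245={d,g} A345={d,g}
  A1234={c,d,f,g} A1235={d,g} A1245={d,g} A1345={d,g} A2345={d,g}
  A12345={d,g}
components per intersection:
  A1: {a,b,c,d,f,g}
  A2: {c,d,f,g} {e}
  A3: {c,d,f,g}
  A4: {a,c,d,f,g} {e}
  A5: {a,g} {d}
  A12: {c,d,f,g}
  A13: {c,d,f,g}
  A14: {a,c,d,f,g}
  A15: {a,g} {d}
  A23: {c,d,f,g}
  A24: {c,d,f,g} {e}
  A25: {d} {g}
  A34: {c,d,f,g}
  A35: {d} {g}
  A45: {a,g} {d}
  A123: {c,d,f,g}
  A124: {c,d,f,g}
  A125: {d} {g}
  A134: {c,d,f,g}
  A135: {d} {g}
  A145: {a,g} {d}
  A234: {c,d,f,g}
  A235: {d} {g}
  A245: {d} {g}
  A345: {d} {g}
  A1234: {c,d,f,g}
  A1235: {d} {g}
  A1245: {d} {g}
  A1345: {d} {g}
  A2345: {d} {g}
  A12345: {d} {g}
C dims 8,15,16,9; δ0: rk 6, SNF 1^6; δ1: rk 9, SNF 1^9; δ2: rk 7, SNF 1^7
Ȟ^0: (8−6)−0=2 ⇒ Z^2
Ȟ^1: (15−9)−6=0 ⇒ 0
Ȟ^2: (16−7)−9=0 ⇒ 0

Ȟ^0 = Z^2, Ȟ^1 = 0, Ȟ^2 = 0


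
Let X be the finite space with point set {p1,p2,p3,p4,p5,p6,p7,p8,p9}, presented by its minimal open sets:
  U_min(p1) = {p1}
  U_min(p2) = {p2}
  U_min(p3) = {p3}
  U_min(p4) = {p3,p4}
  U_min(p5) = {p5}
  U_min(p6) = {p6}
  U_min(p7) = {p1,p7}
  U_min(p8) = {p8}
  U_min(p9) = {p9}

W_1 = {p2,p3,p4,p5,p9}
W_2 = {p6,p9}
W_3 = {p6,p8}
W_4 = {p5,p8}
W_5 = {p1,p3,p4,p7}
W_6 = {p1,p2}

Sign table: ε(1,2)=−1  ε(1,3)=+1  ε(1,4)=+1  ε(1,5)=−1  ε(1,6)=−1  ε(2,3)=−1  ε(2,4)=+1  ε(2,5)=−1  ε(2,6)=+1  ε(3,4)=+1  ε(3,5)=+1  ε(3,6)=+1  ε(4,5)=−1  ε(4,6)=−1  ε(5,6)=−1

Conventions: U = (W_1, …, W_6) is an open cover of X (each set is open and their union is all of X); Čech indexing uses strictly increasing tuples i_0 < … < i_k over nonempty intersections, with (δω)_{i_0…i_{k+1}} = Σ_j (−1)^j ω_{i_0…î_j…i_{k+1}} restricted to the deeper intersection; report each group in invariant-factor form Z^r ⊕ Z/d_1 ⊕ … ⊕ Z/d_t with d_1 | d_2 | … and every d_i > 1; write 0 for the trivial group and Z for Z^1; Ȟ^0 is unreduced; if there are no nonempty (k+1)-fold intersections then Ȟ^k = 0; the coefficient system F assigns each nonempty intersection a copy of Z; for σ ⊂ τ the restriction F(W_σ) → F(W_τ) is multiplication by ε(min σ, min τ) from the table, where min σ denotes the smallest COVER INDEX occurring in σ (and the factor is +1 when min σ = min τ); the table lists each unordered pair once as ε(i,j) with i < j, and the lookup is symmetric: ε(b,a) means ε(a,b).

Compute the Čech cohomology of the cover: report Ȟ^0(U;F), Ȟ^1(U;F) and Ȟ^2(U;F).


Ȟ^0 = 0, Ȟ^1 = Z ⊕ Z/2, Ȟ^2 = 0

cover nerve:
  W12={p9} W14={p5} W15={p3,p4} W16={p2} W23={p6} W34={p8} W56={p1}
C dims 6,7; δ0: rk 6, SNF 1^5·2
Ȟ^0: (6−6)−0=0 ⇒ 0
Ȟ^1: (7−0)−6=1 plus torsion [2] ⇒ Z ⊕ Z/2
Ȟ^2: (0−0)−0=0 ⇒ 0


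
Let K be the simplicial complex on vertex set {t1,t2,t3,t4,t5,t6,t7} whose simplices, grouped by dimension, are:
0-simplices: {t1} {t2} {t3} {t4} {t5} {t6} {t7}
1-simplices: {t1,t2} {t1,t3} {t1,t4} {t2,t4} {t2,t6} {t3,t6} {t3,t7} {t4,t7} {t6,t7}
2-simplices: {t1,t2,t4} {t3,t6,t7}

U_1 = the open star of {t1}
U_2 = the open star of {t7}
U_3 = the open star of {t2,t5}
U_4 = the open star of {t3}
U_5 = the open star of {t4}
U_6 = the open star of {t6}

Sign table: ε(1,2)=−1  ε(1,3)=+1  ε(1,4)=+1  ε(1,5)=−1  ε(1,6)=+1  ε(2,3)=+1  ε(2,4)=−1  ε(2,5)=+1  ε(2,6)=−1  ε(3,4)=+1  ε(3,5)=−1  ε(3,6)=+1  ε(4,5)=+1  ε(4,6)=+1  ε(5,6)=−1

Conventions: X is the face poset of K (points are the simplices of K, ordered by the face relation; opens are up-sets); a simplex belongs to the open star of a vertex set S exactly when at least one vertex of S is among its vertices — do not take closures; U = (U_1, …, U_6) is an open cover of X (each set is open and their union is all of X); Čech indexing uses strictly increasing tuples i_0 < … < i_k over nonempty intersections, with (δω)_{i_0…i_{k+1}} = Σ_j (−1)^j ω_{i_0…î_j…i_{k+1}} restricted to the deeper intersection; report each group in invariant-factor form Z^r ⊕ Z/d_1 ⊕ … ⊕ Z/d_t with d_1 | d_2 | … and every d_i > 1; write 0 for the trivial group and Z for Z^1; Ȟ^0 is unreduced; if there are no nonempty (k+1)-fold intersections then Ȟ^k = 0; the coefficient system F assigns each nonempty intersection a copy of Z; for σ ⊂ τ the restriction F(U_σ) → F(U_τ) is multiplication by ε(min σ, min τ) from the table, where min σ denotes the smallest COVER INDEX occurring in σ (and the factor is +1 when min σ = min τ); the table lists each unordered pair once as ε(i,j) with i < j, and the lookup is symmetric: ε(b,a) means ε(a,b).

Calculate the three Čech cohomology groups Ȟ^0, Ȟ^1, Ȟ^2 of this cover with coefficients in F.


Ȟ^0(U;F) ≅ Z,  Ȟ^1(U;F) ≅ Z^2,  Ȟ^2(U;F) ≅ 0

nonempty intersections:
  U1={{t1},{t1,t2},{t1,t3},{t1,t4},{t1,t2,t4}} U2={{t7},{t3,t7},{t4,t7},{t6,t7},{t3,t6,t7}} U3={{t2},{t5},{t1,t2},{t2,t4},{t2,t6},{t1,t2,t4}} U4={{t3},{t1,t3},{t3,t6},{t3,t7},{t3,t6,t7}} U5={{t4},{t1,t4},{t2,t4},{t4,t7},{t1,t2,t4}} U6={{t6},{t2,t6},{t3,t6},{t6,t7},{t3,t6,t7}}
  U13={{t1,t2},{t1,t2,t4}} U14={{t1,t3}} U15={{t1,t4},{t1,t2,t4}} U24={{t3,t7},{t3,t6,t7}} U25={{t4,t7}} U26={{t6,t7},{t3,t6,t7}} U35={{t2,t4},{t1,t2,t4}} U36={{t2,t6}} U46={{t3,t6},{t3,t6,t7}}
  U135={{t1,t2,t4}} U246={{t3,t6,t7}}
C dims 6,9,2; δ0: rk 5, SNF 1^5; δ1: rk 2, SNF 1^2
Ȟ^0: (6−5)−0=1 ⇒ Z
Ȟ^1: (9−2)−5=2 ⇒ Z^2
Ȟ^2: (2−0)−2=0 ⇒ 0


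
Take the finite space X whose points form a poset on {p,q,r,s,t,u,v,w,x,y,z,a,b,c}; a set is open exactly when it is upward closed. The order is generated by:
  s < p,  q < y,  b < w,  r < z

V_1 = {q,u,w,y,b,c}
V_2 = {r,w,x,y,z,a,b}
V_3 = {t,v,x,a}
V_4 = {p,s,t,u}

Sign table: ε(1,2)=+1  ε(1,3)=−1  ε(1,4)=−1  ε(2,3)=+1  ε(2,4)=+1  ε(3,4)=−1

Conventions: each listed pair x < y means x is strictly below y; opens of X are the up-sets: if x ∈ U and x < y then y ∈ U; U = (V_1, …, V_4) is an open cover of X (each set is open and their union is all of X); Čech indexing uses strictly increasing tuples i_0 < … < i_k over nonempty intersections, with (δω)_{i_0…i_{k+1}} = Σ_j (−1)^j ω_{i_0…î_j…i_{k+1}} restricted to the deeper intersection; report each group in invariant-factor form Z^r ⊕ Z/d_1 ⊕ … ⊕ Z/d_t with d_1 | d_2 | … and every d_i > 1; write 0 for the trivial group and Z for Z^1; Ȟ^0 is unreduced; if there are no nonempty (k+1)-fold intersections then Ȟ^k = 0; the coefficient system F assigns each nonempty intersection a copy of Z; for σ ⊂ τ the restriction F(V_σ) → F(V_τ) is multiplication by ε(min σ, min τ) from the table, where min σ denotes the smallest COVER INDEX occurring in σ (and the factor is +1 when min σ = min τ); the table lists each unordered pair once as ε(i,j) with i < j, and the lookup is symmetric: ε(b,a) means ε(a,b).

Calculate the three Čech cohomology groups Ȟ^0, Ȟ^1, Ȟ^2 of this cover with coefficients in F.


Ȟ^0 = Z, Ȟ^1 = Z, Ȟ^2 = 0

nerve of the cover:
  V12={w,y,b} V14={u} V23={x,a} V34={t}
C dims 4,4; δ0: rk 3, SNF 1^3
Ȟ^0 = (4 − 3) − 0 = 1, so Ȟ^0 ≅ Z
Ȟ^1 = (4 − 0) − 3 = 1, so Ȟ^1 ≅ Z
Ȟ^2 = (0 − 0) − 0 = 0, so Ȟ^2 ≅ 0


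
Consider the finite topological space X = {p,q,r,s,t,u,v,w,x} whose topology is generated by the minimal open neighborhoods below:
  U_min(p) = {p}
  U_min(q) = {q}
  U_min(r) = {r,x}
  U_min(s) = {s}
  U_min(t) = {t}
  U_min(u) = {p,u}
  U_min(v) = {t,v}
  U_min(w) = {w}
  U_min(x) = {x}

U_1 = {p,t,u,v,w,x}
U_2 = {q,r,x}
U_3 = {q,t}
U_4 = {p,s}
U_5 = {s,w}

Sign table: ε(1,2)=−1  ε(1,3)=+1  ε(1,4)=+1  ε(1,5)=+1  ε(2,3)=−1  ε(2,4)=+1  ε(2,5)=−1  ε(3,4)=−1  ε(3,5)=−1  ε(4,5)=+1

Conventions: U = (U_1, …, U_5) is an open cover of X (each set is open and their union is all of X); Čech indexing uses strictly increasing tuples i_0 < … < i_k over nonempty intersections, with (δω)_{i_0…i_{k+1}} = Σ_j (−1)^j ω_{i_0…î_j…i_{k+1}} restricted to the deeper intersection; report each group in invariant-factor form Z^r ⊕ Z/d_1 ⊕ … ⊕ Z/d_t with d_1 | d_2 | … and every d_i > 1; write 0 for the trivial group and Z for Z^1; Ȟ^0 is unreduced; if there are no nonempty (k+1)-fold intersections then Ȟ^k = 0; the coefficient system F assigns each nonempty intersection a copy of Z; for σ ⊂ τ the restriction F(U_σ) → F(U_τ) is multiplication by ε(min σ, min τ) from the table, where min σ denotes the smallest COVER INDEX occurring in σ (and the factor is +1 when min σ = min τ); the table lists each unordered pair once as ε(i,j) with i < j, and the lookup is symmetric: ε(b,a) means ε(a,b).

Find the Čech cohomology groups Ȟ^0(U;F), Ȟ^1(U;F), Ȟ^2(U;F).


nonempty overlaps:
  U12={x} U13={t} U14={p} U15={w} U23={q} U45={s}
C dims 5,6; δ0: rk 4, SNF 1^4
degree 0: 5−4−0 = 1 → Ȟ^0 ≅ Z
degree 1: 6−0−4 = 2 → Ȟ^1 ≅ Z^2
degree 2: 0−0−0 = 0 → Ȟ^2 ≅ 0

Ȟ^0(U;F) ≅ Z, Ȟ^1(U;F) ≅ Z^2 and Ȟ^2(U;F) ≅ 0


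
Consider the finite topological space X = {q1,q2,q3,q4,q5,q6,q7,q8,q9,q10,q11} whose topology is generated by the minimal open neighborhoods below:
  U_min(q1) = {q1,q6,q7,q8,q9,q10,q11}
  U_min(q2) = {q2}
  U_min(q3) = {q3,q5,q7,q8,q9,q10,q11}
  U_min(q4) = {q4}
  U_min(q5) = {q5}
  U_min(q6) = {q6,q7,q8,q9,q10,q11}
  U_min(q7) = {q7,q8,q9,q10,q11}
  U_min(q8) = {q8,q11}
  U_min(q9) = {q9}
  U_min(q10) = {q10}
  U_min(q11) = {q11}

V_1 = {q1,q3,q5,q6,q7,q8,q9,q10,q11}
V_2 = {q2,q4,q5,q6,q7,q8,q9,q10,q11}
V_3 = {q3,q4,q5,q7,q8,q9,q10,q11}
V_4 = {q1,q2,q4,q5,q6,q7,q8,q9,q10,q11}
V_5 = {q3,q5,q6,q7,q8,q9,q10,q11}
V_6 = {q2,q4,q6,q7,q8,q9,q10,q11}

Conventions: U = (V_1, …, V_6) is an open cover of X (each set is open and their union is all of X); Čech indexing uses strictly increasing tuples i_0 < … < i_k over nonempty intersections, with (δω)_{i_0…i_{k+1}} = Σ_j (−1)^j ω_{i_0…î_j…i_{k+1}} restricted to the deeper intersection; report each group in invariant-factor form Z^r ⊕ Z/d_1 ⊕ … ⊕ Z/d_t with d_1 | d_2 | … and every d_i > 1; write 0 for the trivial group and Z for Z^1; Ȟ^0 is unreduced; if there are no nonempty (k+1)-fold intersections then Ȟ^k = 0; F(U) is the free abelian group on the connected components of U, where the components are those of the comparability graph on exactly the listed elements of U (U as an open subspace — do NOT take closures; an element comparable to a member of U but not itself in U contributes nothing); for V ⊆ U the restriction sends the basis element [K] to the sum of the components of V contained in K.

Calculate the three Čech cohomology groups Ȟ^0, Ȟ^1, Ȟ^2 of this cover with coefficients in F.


Ȟ^0(U;F) ≅ Z^3, Ȟ^1(U;F) ≅ 0 and Ȟ^2(U;F) ≅ 0

cover nerve:
  V12={q5,q6,q7,q8,q9,q10,q11} V13={q3,q5,q7,q8,q9,q10,q11} V14={q1,q5,q6,q7,q8,q9,q10,q11} V15={q3,q5,q6,q7,q8,q9,q10,q11} V16={q6,q7,q8,q9,q10,q11} V23={q4,q5,q7,q8,q9,q10,q11} V24={q2,q4,q5,q6,q7,q8,q9,q10,q11} V25={q5,q6,q7,q8,q9,q10,q11} V26={q2,q4,q6,q7,q8,q9,q10,q11} V34={q4,q5,q7,q8,q9,q10,q11} V35={q3,q5,q7,q8,q9,q10,q11} V36={q4,q7,q8,q9,q10,q11} V45={q5,q6,q7,q8,q9,q10,q11} V46={q2,q4,q6,q7,q8,q9,q10,q11} V56={q6,q7,q8,q9,q10,q11}
  V123={q5,q7,q8,q9,q10,q11} V124={q5,q6,q7,q8,q9,q10,q11} V125={q5,q6,q7,q8,q9,q10,q11} V126={q6,q7,q8,q9,q10,q11} V134={q5,q7,q8,q9,q10,q11} V135={q3,q5,q7,q8,q9,q10,q11} V136={q7,q8,q9,q10,q11} V145={q5,q6,q7,q8,q9,q10,q11} V146={q6,q7,q8,q9,q10,q11} V156={q6,q7,q8,q9,q10,q11} V234={q4,q5,q7,q8,q9,q10,q11} V235={q5,q7,q8,q9,q10,q11} V236={q4,q7,q8,q9,q10,q11} V245={q5,q6,q7,q8,q9,q10,q11} V246={q2,q4,q6,q7,q8,q9,q10,q11} V256={q6,q7,q8,q9,q10,q11} V345={q5,q7,q8,q9,q10,q11} V346={q4,q7,q8,q9,q10,q11} V356={q7,q8,q9,q10,q11} V456={q6,q7,q8,q9,q10,q11}
  V1234={q5,q7,q8,q9,q10,q11} V1235={q5,q7,q8,q9,q10,q11} V1236={q7,q8,q9,q10,q11} V1245={q5,q6,q7,q8,q9,q10,q11} V1246={q6,q7,q8,q9,q10,q11} V1256={q6,q7,q8,q9,q10,q11} V1345={q5,q7,q8,q9,q10,q11} V1346={q7,q8,q9,q10,q11} V1356={q7,q8,q9,q10,q11} V1456={q6,q7,q8,q9,q10,q11} V2345={q5,q7,q8,q9,q10,q11} V2346={q4,q7,q8,q9,q10,q11} V2356={q7,q8,q9,q10,q11} V2456={q6,q7,q8,q9,q10,q11} V3456={q7,q8,q9,q10,q11}
  V12345={q5,q7,q8,q9,q10,q11} V12346={q7,q8,q9,q10,q11} V12356={q7,q8,q9,q10,q11} V12456={q6,q7,q8,q9,q10,q11} V13456={q7,q8,q9,q10,q11} V23456={q7,q8,q9,q10,q11}
  V123456={q7,q8,q9,q10,q11}
components per intersection:
  V1: {q1,q3,q5,q6,q7,q8,q9,q10,q11}
  V2: {q2} {q4} {q5} {q6,q7,q8,q9,q10,q11}
  V3: {q3,q5,q7,q8,q9,q10,q11} {q4}
  V4: {q1,q6,q7,q8,q9,q10,q11} {q2} {q4} {q5}
  V5: {q3,q5,q6,q7,q8,q9,q10,q11}
  V6: {q2} {q4} {q6,q7,q8,q9,q10,q11}
  V12: {q5} {q6,q7,q8,q9,q10,q11}
  V13: {q3,q5,q7,q8,q9,q10,q11}
  V14: {q1,q6,q7,q8,q9,q10,q11} {q5}
  V15: {q3,q5,q6,q7,q8,q9,q10,q11}
  V16: {q6,q7,q8,q9,q10,q11}
  V23: {q4} {q5} {q7,q8,q9,q10,q11}
  V24: {q2} {q4} {q5} {q6,q7,q8,q9,q10,q11}
  V25: {q5} {q6,q7,q8,q9,q10,q11}
  V26: {q2} {q4} {q6,q7,q8,q9,q10,q11}
  V34: {q4} {q5} {q7,q8,q9,q10,q11}
  V35: {q3,q5,q7,q8,q9,q10,q11}
  V36: {q4} {q7,q8,q9,q10,q11}
  V45: {q5} {q6,q7,q8,q9,q10,q11}
  V46: {q2} {q4} {q6,q7,q8,q9,q10,q11}
  V56: {q6,q7,q8,q9,q10,q11}
  V123: {q5} {q7,q8,q9,q10,q11}
  V124: {q5} {q6,q7,q8,q9,q10,q11}
  V125: {q5} {q6,q7,q8,q9,q10,q11}
  V126: {q6,q7,q8,q9,q10,q11}
  V134: {q5} {q7,q8,q9,q10,q11}
  V135: {q3,q5,q7,q8,q9,q10,q11}
  V136: {q7,q8,q9,q10,q11}
  V145: {q5} {q6,q7,q8,q9,q10,q11}
  V146: {q6,q7,q8,q9,q10,q11}
  V156: {q6,q7,q8,q9,q10,q11}
  V234: {q4} {q5} {q7,q8,q9,q10,q11}
  V235: {q5} {q7,q8,q9,q10,q11}
  V236: {q4} {q7,q8,q9,q10,q11}
  V245: {q5} {q6,q7,q8,q9,q10,q11}
  V246: {q2} {q4} {q6,q7,q8,q9,q10,q11}
  V256: {q6,q7,q8,q9,q10,q11}
  V345: {q5} {q7,q8,q9,q10,q11}
  V346: {q4} {q7,q8,q9,q10,q11}
  V356: {q7,q8,q9,q10,q11}
  V456: {q6,q7,q8,q9,q10,q11}
  V1234: {q5} {q7,q8,q9,q10,q11}
  V1235: {q5} {q7,q8,q9,q10,q11}
  V1236: {q7,q8,q9,q10,q11}
  V1245: {q5} {q6,q7,q8,q9,q10,q11}
  V1246: {q6,q7,q8,q9,q10,q11}
  V1256: {q6,q7,q8,q9,q10,q11}
  V1345: {q5} {q7,q8,q9,q10,q11}
  V1346: {q7,q8,q9,q10,q11}
  V1356: {q7,q8,q9,q10,q11}
  V1456: {q6,q7,q8,q9,q10,q11}
  V2345: {q5} {q7,q8,q9,q10,q11}
  V2346: {q4} {q7,q8,q9,q10,q11}
  V2356: {q7,q8,q9,q10,q11}
  V2456: {q6,q7,q8,q9,q10,q11}
  V3456: {q7,q8,q9,q10,q11}
  V12345: {q5} {q7,q8,q9,q10,q11}
  V12346: {q7,q8,q9,q10,q11}
  V12356: {q7,q8,q9,q10,q11}
  V12456: {q6,q7,q8,q9,q10,q11}
  V13456: {q7,q8,q9,q10,q11}
  V23456: {q7,q8,q9,q10,q11}
  V123456: {q7,q8,q9,q10,q11}
C dims 15,31,34,21; δ0: rk 12, SNF 1^12; δ1: rk 19, SNF 1^19; δ2: rk 15, SNF 1^15
Ȟ^0: (15−12)−0=3 ⇒ Z^3
Ȟ^1: (31−19)−12=0 ⇒ 0
Ȟ^2: (34−15)−19=0 ⇒ 0


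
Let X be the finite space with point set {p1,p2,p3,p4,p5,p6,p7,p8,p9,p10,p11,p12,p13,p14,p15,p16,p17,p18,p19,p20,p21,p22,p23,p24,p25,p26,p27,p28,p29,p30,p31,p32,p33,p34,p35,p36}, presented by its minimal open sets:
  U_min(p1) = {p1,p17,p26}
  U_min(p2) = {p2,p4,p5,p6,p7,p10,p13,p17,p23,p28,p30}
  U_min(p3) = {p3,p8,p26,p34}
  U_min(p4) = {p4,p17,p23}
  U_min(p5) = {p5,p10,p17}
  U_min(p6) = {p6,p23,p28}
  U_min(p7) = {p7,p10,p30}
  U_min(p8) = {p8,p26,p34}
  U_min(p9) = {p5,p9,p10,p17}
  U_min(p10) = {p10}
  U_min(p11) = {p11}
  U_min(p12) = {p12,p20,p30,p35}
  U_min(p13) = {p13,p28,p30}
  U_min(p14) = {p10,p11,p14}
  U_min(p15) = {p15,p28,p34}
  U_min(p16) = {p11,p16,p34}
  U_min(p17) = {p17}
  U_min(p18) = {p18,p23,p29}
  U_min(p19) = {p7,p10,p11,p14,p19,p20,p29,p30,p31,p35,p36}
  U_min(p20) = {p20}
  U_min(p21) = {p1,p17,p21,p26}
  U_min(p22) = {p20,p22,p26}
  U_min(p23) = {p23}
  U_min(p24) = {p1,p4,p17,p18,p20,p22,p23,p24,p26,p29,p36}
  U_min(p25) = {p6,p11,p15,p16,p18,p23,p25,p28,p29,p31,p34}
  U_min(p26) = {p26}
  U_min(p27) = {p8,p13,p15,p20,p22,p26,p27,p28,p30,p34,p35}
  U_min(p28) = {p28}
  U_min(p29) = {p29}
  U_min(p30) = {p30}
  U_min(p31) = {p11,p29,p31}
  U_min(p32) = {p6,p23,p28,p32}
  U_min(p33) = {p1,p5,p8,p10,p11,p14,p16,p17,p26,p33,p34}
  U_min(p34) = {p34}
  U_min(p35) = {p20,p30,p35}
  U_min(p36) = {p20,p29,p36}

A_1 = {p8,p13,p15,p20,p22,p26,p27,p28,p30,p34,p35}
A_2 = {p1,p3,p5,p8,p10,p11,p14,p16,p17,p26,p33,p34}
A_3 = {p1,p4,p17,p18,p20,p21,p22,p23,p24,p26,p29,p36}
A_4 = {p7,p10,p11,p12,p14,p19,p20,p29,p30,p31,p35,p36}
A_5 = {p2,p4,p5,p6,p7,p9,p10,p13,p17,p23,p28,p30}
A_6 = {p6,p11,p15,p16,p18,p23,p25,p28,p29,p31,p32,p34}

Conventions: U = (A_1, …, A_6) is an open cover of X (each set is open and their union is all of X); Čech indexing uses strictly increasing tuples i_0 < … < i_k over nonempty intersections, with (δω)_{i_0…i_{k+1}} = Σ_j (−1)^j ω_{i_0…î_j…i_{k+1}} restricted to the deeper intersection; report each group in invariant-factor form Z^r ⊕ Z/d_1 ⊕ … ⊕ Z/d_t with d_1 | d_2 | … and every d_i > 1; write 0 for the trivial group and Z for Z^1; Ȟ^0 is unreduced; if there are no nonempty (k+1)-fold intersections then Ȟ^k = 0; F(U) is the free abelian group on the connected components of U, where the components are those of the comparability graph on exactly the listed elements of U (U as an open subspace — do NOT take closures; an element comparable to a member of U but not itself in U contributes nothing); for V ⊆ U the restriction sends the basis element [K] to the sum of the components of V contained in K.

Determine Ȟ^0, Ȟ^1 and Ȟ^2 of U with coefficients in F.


intersection data:
  A12={p8,p26,p34} A13={p20,p22,p26} A14={p20,p30,p35} A15={p13,p28,p30} A16={p15,p28,p34} A23={p1,p17,p26} A24={p10,p11,p14} A25={p5,p10,p17} A26={p11,p16,p34} A34={p20,p29,p36} A35={p4,p17,p23} A36={p18,p23,p29} A45={p7,p10,p30} A46={p11,p29,p31} A56={p6,p23,p28}
  A123={p26} A126={p34} A134={p20} A145={p30} A156={p28} A235={p17} A245={p10} A246={p11} A346={p29} A356={p23}
components per intersection:
  A1: {p8,p13,p15,p20,p22,p26,p27,p28,p30,p34,p35}
  A2: {p1,p3,p5,p8,p10,p11,p14,p16,p17,p26,p33,p34}
  A3: {p1,p4,p17,p18,p20,p21,p22,p23,p24,p26,p29,p36}
  A4: {p7,p10,p11,p12,p14,p19,p20,p29,p30,p31,p35,p36}
  A5: {p2,p4,p5,p6,p7,p9,p10,p13,p17,p23,p28,p30}
  A6: {p6,p11,p15,p16,p18,p23,p25,p28,p29,p31,p32,p34}
  A12: {p8,p26,p34}
  A13: {p20,p22,p26}
  A14: {p20,p30,p35}
  A15: {p13,p28,p30}
  A16: {p15,p28,p34}
  A23: {p1,p17,p26}
  A24: {p10,p11,p14}
  A25: {p5,p10,p17}
  A26: {p11,p16,p34}
  A34: {p20,p29,p36}
  A35: {p4,p17,p23}
  A36: {p18,p23,p29}
  A45: {p7,p10,p30}
  A46: {p11,p29,p31}
  A56: {p6,p23,p28}
  A123: {p26}
  A126: {p34}
  A134: {p20}
  A145: {p30}
  A156: {p28}
  A235: {p17}
  A245: {p10}
  A246: {p11}
  A346: {p29}
  A356: {p23}
C dims 6,15,10; δ0: rk 5, SNF 1^5; δ1: rk 10, SNF 1^9·2
Ȟ^0 = (6 − 5) − 0 = 1, so Ȟ^0 ≅ Z
Ȟ^1 = (15 − 10) − 5 = 0, so Ȟ^1 ≅ 0
Ȟ^2 = (10 − 0) − 10 = 0 plus torsion [2], so Ȟ^2 ≅ Z/2

Ȟ^0 ≅ Z, Ȟ^1 ≅ 0 and Ȟ^2 ≅ Z/2


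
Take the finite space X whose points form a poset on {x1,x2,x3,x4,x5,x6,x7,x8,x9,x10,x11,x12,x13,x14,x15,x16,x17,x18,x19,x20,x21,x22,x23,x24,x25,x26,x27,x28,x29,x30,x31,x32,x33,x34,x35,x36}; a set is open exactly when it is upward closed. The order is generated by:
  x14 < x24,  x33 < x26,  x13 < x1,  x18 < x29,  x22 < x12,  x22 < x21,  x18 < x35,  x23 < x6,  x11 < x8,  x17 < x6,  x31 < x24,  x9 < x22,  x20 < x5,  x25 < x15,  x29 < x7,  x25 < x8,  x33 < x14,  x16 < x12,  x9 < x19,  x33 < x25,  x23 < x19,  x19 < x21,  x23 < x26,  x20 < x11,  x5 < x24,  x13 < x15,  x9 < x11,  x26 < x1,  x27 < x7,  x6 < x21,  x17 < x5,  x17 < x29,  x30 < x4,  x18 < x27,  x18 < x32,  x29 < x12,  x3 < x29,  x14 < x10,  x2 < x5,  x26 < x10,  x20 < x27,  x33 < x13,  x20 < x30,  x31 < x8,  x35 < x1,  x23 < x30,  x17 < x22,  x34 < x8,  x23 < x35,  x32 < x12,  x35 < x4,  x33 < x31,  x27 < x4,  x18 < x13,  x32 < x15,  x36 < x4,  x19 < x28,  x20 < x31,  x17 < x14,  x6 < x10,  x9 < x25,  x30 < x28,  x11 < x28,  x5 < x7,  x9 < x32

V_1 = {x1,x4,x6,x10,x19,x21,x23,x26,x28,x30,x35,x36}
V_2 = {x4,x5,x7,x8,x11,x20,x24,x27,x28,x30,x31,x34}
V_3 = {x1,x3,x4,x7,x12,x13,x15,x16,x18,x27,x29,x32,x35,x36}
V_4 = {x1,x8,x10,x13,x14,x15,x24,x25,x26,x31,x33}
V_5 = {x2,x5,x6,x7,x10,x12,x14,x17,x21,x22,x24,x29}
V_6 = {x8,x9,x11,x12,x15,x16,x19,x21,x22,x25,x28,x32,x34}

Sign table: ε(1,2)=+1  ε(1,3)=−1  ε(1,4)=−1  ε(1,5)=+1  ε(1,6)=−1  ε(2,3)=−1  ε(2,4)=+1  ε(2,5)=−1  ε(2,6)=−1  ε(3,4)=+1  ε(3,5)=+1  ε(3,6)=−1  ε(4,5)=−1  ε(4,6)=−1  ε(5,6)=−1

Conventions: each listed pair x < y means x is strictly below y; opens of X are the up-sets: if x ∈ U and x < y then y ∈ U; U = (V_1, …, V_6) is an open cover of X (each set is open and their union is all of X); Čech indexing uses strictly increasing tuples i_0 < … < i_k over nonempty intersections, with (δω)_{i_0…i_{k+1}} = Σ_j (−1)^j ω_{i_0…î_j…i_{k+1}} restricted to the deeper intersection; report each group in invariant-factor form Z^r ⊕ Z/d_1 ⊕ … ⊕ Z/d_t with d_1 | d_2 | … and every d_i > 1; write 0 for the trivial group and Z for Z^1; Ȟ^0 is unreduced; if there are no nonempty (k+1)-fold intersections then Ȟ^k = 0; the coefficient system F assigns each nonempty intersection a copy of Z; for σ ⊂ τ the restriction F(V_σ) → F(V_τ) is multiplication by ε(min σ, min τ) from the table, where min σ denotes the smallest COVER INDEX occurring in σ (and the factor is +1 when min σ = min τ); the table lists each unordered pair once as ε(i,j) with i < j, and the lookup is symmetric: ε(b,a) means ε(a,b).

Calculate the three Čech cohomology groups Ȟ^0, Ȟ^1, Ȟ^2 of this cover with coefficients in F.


nonempty intersections:
  V12={x4,x28,x30} V13={x1,x4,x35,x36} V14={x1,x10,x26} V15={x6,x10,x21} V16={x19,x21,x28} V23={x4,x7,x27} V24={x8,x24,x31} V25={x5,x7,x24} V26={x8,x11,x28,x34} V34={x1,x13,x15} V35={x7,x12,x29} V36={x12,x15,x16,x32} V45={x10,x14,x24} V46={x8,x15,x25} V56={x12,x21,x22}
  V123={x4} V126={x28} V134={x1} V145={x10} V156={x21} V235={x7} V245={x24} V246={x8} V346={x15} V356={x12}
C dims 6,15,10; δ0: rk 6, SNF 1^5·2; δ1: rk 9, SNF 1^9
Ȟ^0: (6−6)−0=0 ⇒ 0
Ȟ^1: (15−9)−6=0 plus torsion [2] ⇒ Z/2
Ȟ^2: (10−0)−9=1 ⇒ Z

Ȟ^0(U;F) ≅ 0; Ȟ^1(U;F) ≅ Z/2; Ȟ^2(U;F) ≅ Z


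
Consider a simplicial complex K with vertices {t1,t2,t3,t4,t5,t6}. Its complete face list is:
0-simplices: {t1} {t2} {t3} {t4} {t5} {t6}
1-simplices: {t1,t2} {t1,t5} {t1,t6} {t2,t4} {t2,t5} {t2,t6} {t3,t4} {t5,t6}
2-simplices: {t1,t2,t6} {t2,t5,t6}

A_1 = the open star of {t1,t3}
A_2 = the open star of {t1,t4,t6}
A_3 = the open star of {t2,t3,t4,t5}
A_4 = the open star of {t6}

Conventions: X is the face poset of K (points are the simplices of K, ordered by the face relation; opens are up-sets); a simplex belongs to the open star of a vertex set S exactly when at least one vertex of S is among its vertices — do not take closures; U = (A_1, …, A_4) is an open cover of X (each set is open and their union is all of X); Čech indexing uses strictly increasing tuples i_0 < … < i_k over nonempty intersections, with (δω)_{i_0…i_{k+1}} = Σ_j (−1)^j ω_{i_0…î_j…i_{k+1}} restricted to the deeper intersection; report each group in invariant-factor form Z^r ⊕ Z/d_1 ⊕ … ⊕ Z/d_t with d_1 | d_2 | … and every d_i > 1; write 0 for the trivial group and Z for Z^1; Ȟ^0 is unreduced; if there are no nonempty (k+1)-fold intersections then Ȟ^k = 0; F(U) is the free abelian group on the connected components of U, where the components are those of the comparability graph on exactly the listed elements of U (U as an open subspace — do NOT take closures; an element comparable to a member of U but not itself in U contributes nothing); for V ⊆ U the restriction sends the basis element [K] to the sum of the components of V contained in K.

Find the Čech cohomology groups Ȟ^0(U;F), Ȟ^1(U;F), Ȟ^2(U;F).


Ȟ^0 ≅ Z, Ȟ^1 ≅ Z and Ȟ^2 ≅ 0

nerve of the cover:
  A1={{t1},{t3},{t1,t2},{t1,t5},{t1,t6},{t3,t4},{t1,t2,t6}} A2={{t1},{t4},{t6},{t1,t2},{t1,t5},{t1,t6},{t2,t4},{t2,t6},{t3,t4},{t5,t6},{t1,t2,t6},{t2,t5,t6}} A3={{t2},{t3},{t4},{t5},{t1,t2},{t1,t5},{t2,t4},{t2,t5},{t2,t6},{t3,t4},{t5,t6},{t1,t2,t6},{t2,t5,t6}} A4={{t6},{t1,t6},{t2,t6},{t5,t6},{t1,t2,t6},{t2,t5,t6}}
  A12={{t1},{t1,t2},{t1,t5},{t1,t6},{t3,t4},{t1,t2,t6}} A13={{t3},{t1,t2},{t1,t5},{t3,t4},{t1,t2,t6}} A14={{t1,t6},{t1,t2,t6}} A23={{t4},{t1,t2},{t1,t5},{t2,t4},{t2,t6},{t3,t4},{t5,t6},{t1,t2,t6},{t2,t5,t6}} A24={{t6},{t1,t6},{t2,t6},{t5,t6},{t1,t2,t6},{t2,t5,t6}} A34={{t2,t6},{t5,t6},{t1,t2,t6},{t2,t5,t6}}
  A123={{t1,t2},{t1,t5},{t3,t4},{t1,t2,t6}} A124={{t1,t6},{t1,t2,t6}} A134={{t1,t2,t6}} A234={{t2,t6},{t5,t6},{t1,t2,t6},{t2,t5,t6}}
  A1234={{t1,t2,t6}}
components per intersection:
  A1: {{t1},{t1,t2},{t1,t5},{t1,t6},{t1,t2,t6}} {{t3},{t3,t4}}
  A2: {{t1},{t6},{t1,t2},{t1,t5},{t1,t6},{t2,t6},{t5,t6},{t1,t2,t6},{t2,t5,t6}} {{t4},{t2,t4},{t3,t4}}
  A3: {{t2},{t3},{t4},{t5},{t1,t2},{t1,t5},{t2,t4},{t2,t5},{t2,t6},{t3,t4},{t5,t6},{t1,t2,t6},{t2,t5,t6}}
  A4: {{t6},{t1,t6},{t2,t6},{t5,t6},{t1,t2,t6},{t2,t5,t6}}
  A12: {{t1},{t1,t2},{t1,t5},{t1,t6},{t1,t2,t6}} {{t3,t4}}
  A13: {{t3},{t3,t4}} {{t1,t2},{t1,t2,t6}} {{t1,t5}}
  A14: {{t1,t6},{t1,t2,t6}}
  A23: {{t4},{t2,t4},{t3,t4}} {{t1,t2},{t2,t6},{t5,t6},{t1,t2,t6},{t2,t5,t6}} {{t1,t5}}
  A24: {{t6},{t1,t6},{t2,t6},{t5,t6},{t1,t2,t6},{t2,t5,t6}}
  A34: {{t2,t6},{t5,t6},{t1,t2,t6},{t2,t5,t6}}
  A123: {{t1,t2},{t1,t2,t6}} {{t1,t5}} {{t3,t4}}
  A124: {{t1,t6},{t1,t2,t6}}
  A134: {{t1,t2,t6}}
  A234: {{t2,t6},{t5,t6},{t1,t2,t6},{t2,t5,t6}}
  A1234: {{t1,t2,t6}}
C dims 6,11,6,1; δ0: rk 5, SNF 1^5; δ1: rk 5, SNF 1^5; δ2: rk 1, SNF 1^1
Ȟ^0 = (6 − 5) − 0 = 1, so Ȟ^0 ≅ Z
Ȟ^1 = (11 − 5) − 5 = 1, so Ȟ^1 ≅ Z
Ȟ^2 = (6 − 1) − 5 = 0, so Ȟ^2 ≅ 0


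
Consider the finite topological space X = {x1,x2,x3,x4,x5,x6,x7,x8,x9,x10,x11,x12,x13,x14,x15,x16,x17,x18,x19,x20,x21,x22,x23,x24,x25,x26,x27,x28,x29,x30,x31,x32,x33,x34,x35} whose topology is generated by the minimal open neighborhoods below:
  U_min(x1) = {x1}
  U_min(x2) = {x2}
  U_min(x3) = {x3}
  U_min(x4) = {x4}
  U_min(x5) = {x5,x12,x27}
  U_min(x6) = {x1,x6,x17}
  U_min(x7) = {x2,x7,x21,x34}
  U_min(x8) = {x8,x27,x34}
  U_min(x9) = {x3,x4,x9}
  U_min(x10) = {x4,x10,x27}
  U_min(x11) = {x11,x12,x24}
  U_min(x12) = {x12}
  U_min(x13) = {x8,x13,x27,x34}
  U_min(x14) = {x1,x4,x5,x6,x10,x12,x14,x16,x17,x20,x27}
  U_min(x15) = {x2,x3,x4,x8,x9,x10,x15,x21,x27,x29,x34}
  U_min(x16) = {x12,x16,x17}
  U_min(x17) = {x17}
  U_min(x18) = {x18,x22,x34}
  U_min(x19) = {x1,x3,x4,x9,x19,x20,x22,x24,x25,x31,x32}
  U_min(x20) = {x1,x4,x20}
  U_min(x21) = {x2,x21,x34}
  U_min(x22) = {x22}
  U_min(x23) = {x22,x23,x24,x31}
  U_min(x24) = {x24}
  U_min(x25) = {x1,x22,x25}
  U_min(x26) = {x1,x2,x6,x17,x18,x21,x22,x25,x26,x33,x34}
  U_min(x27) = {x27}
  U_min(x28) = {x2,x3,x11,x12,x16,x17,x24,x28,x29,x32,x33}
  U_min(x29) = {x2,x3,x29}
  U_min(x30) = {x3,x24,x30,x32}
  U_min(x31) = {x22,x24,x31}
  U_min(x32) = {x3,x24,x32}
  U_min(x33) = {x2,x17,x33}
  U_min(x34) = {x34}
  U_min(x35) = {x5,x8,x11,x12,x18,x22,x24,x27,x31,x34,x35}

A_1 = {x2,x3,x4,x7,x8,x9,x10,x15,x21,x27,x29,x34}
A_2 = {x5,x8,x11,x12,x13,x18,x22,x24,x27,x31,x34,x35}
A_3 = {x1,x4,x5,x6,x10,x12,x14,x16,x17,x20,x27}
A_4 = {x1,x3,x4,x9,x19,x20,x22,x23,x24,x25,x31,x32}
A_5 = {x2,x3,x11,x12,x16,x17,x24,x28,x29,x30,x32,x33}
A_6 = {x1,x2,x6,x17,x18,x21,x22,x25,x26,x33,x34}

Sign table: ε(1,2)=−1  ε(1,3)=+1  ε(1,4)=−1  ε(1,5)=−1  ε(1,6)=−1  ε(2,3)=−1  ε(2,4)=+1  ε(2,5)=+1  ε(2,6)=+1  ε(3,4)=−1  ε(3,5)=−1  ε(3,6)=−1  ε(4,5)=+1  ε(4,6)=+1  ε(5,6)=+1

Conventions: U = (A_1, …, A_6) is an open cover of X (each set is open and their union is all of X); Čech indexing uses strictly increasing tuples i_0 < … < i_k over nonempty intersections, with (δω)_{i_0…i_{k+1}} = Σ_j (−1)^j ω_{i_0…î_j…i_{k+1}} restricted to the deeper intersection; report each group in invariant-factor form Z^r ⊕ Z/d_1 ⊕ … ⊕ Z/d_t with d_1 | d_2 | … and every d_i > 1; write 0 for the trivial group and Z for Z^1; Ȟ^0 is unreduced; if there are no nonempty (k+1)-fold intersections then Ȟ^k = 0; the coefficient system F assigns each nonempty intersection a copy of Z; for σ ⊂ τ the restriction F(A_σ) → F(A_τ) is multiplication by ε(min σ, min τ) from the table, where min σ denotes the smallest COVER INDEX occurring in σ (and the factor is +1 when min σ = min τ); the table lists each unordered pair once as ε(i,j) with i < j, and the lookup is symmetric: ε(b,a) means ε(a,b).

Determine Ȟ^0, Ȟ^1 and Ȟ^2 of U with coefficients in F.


nonempty overlaps:
  A12={x8,x27,x34} A13={x4,x10,x27} A14={x3,x4,x9} A15={x2,x3,x29} A16={x2,x21,x34} A23={x5,x12,x27} A24={x22,x24,x31} A25={x11,x12,x24} A26={x18,x22,x34} A34={x1,x4,x20} A35={x12,x16,x17} A36={x1,x6,x17} A45={x3,x24,x32} A46={x1,x22,x25} A56={x2,x17,x33}
  A123={x27} A126={x34} A134={x4} A145={x3} A156={x2} A235={x12} A245={x24} A246={x22} A346={x1} A356={x17}
C dims 6,15,10; δ0: rk 5, SNF 1^5; δ1: rk 10, SNF 1^9·2
degree 0: 6−5−0 = 1 → Ȟ^0 ≅ Z
degree 1: 15−10−5 = 0 → Ȟ^1 ≅ 0
degree 2: 10−0−10 = 0 plus torsion [2] → Ȟ^2 ≅ Z/2

Ȟ^0 = Z; Ȟ^1 = 0; Ȟ^2 = Z/2
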